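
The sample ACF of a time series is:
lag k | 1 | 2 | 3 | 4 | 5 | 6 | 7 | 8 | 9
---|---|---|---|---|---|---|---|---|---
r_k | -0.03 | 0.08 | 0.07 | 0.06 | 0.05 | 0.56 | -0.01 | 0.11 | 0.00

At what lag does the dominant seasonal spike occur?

6

The largest autocorrelation is r_6 = 0.56; the remaining lags stay at or below 0.11.
The dominant spike at lag 6 indicates a seasonal period of 6.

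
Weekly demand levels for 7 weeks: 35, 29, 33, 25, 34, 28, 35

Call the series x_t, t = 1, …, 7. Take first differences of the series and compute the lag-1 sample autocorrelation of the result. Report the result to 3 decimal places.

-0.794

First differences Δx: -6, 4, -8, 9, -6, 7
Mean of differences = 0.0000
Numerator Σ(Δx_t−Δx̄)(Δx_{t+1}−Δx̄) = -224.0000
Denominator Σ(Δx_t−Δx̄)² = 282.0000
r_1(Δx) = -224.0000 / 282.0000 = -0.794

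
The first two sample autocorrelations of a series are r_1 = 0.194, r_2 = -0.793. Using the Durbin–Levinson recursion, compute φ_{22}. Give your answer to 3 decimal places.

φ_{22} = (r_2 − r_1²) / (1 − r_1²)
r_1² = (0.194)² = 0.037636
Numerator = -0.793 − 0.0376 = -0.8306; denominator = 1 − 0.0376 = 0.9624
φ_{22} = -0.8306 / 0.9624 = -0.863

-0.863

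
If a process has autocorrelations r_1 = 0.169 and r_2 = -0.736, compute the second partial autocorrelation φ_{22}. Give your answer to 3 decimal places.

φ_{22} = (r_2 − r_1²) / (1 − r_1²)
r_1² = (0.169)² = 0.028561
Numerator = -0.736 − 0.0286 = -0.7646; denominator = 1 − 0.0286 = 0.9714
φ_{22} = -0.7646 / 0.9714 = -0.787

-0.787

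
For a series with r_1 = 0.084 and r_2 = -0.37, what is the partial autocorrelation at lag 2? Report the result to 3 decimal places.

-0.380

φ_{22} = (r_2 − r_1²) / (1 − r_1²)
r_1² = (0.084)² = 0.007056
Numerator = -0.37 − 0.0071 = -0.3771; denominator = 1 − 0.0071 = 0.9929
φ_{22} = -0.3771 / 0.9929 = -0.380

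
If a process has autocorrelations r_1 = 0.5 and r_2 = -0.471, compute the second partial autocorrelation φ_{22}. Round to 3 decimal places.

φ_{22} = (r_2 − r_1²) / (1 − r_1²)
r_1² = (0.5)² = 0.25
Numerator = -0.471 − 0.2500 = -0.7210; denominator = 1 − 0.2500 = 0.7500
φ_{22} = -0.7210 / 0.7500 = -0.961

-0.961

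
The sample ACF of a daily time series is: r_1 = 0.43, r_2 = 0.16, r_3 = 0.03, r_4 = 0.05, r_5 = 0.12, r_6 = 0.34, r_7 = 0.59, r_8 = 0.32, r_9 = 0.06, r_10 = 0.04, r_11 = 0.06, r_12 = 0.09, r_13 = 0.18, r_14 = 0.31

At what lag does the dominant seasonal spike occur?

The largest autocorrelation is r_7 = 0.59; the remaining lags stay at or below 0.43. The elevated value at lag 1 (0.43), dropping to 0.16 at lag 2, reflects decaying short-term dependence rather than seasonality.
The dominant spike at lag 7 indicates a seasonal period of 7.

7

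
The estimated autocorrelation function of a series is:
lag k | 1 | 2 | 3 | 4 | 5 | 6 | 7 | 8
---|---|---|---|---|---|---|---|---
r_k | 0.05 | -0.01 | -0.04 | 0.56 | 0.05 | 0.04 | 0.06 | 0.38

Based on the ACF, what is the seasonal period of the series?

4

The largest autocorrelation is r_4 = 0.56, with a weaker echo at lag 8 (0.38); the remaining lags stay at or below 0.06.
The dominant spike at lag 4 indicates a seasonal period of 4.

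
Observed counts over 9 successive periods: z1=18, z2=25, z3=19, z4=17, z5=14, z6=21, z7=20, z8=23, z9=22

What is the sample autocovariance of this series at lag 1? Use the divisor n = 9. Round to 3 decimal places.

Mean z̄ = (18 + 25 + 19 + 17 + 14 + 21 + 20 + 23 + 22)/9 = 19.8889
Σ_{t=1}^{8}(z_t−z̄)(z_{t+1}−z̄) = 5.8765
γ_1 = 5.8765 / 9 = 0.653

0.653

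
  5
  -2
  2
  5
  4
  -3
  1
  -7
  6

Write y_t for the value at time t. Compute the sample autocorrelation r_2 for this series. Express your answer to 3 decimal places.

Mean ȳ = (5 − 2 + 2 + 5 + 4 − 3 + 1 − 7 + 6)/9 = 1.2222
Σ(y_t−ȳ)(y_{t+2}−ȳ) = (2.9383) + (-12.1728) + (2.1605) + (-15.9506) + (-0.6173) + (34.7160) + (-1.0617) = 10.0123
Denominator Σ(y_t−ȳ)² = 155.5556
r_2 = 10.0123 / 155.5556 = 0.064

0.064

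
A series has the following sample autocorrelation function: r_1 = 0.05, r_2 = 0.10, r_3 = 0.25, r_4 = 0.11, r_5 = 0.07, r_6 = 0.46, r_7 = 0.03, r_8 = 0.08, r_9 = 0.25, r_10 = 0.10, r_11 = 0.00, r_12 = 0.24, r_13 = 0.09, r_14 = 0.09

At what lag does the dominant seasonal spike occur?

6

The largest autocorrelation is r_6 = 0.46; the remaining lags stay at or below 0.25.
The dominant spike at lag 6 indicates a seasonal period of 6.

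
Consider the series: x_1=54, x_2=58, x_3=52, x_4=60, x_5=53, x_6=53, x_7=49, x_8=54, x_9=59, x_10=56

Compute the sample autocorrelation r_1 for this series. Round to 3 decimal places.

Mean x̄ = (54 + 58 + 52 + 60 + 53 + 53 + 49 + 54 + 59 + 56)/10 = 54.8000
Numerator Σ_{t=1}^{9}(x_t−x̄)(x_{t+1}−x̄) = -15.4400
Denominator Σ(x_t−x̄)² = 105.6000
r_1 = -15.4400 / 105.6000 = -0.146

-0.146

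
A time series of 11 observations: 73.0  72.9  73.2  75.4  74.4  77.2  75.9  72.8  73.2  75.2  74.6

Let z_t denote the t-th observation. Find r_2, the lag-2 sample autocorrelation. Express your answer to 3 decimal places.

Mean z̄ = (73.0 + 72.9 + 73.2 + 75.4 + 74.4 + 77.2 + 75.9 + 72.8 + 73.2 + 75.2 + 74.6)/11 = 74.3455
Numerator Σ_{t=1}^{9}(z_t−z̄)(z_{t+2}−z̄) = -4.7550
Denominator Σ(z_t−z̄)² = 21.3873
r_2 = -4.7550 / 21.3873 = -0.222

-0.222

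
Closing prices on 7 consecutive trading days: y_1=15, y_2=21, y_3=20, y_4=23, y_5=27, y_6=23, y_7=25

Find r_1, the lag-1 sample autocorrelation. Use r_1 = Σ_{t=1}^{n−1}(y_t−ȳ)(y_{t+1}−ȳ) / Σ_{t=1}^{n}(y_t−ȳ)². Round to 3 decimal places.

0.222

Mean ȳ = (15 + 21 + 20 + 23 + 27 + 23 + 25)/7 = 22.0000
Numerator Σ_{t=1}^{6}(y_t−ȳ)(y_{t+1}−ȳ) = 20.0000
Denominator Σ(y_t−ȳ)² = 90.0000
r_1 = 20.0000 / 90.0000 = 0.222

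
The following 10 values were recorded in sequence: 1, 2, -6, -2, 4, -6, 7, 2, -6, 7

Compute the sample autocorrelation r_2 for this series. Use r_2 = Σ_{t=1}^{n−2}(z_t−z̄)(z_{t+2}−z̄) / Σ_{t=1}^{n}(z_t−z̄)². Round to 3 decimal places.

Mean z̄ = (1 + 2 − 6 − 2 + 4 − 6 + 7 + 2 − 6 + 7)/10 = 0.3000
Numerator Σ_{t=1}^{8}(z_t−z̄)(z_{t+2}−z̄) = -33.8800
Denominator Σ(z_t−z̄)² = 234.1000
r_2 = -33.8800 / 234.1000 = -0.145

-0.145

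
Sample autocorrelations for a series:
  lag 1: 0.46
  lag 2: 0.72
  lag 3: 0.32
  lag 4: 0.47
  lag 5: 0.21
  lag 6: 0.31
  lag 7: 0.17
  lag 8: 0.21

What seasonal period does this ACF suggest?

2

The largest autocorrelation is r_2 = 0.72, with a weaker echo at lag 4 (0.47); the remaining lags stay at or below 0.46.
The dominant spike at lag 2 indicates a seasonal period of 2.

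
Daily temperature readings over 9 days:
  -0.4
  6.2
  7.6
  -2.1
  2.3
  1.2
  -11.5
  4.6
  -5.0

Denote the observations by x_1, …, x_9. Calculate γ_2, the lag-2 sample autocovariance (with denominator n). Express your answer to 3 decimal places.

4.008

Mean x̄ = (-0.4 + 6.2 + 7.6 − 2.1 + 2.3 + 1.2 − 11.5 + 4.6 − 5.0)/9 = 0.3222
Σ_{t=1}^{7}(x_t−x̄)(x_{t+2}−x̄) = 36.0679
γ_2 = 36.0679 / 9 = 4.008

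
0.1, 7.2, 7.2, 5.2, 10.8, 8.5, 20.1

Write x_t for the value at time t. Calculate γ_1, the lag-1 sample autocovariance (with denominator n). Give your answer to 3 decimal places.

Mean x̄ = (0.1 + 7.2 + 7.2 + 5.2 + 10.8 + 8.5 + 20.1)/7 = 8.4429
Σ_{t=1}^{6}(x_t−x̄)(x_{t+1}−x̄) = 9.1010
γ_1 = 9.1010 / 7 = 1.300

1.300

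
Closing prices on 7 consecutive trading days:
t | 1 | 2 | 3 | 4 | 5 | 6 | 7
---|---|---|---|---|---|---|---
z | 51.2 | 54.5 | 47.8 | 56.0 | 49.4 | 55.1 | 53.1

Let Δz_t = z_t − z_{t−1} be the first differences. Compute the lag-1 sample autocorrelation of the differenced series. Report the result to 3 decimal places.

First differences Δz: 3.3, -6.7, 8.2, -6.6, 5.7, -2.0
Mean of differences = 0.3167
Numerator Σ(Δz_t−Δz̄)(Δz_{t+1}−Δz̄) = -180.4803
Denominator Σ(Δz_t−Δz̄)² = 202.4683
r_1(Δz) = -180.4803 / 202.4683 = -0.891

-0.891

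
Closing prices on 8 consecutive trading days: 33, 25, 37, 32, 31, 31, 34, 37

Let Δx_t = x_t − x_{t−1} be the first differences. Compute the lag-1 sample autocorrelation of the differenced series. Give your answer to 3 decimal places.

-0.591

First differences Δx: -8, 12, -5, -1, 0, 3, 3
Mean of differences = 0.5714
Numerator Σ(Δx_t−Δx̄)(Δx_{t+1}−Δx̄) = -147.4694
Denominator Σ(Δx_t−Δx̄)² = 249.7143
r_1(Δx) = -147.4694 / 249.7143 = -0.591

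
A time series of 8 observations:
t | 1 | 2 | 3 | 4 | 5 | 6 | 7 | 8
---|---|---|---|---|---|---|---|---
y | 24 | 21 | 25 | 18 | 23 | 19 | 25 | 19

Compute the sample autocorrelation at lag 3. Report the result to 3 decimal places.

Mean ȳ = (24 + 21 + 25 + 18 + 23 + 19 + 25 + 19)/8 = 21.7500
Σ(y_t−ȳ)(y_{t+3}−ȳ) = (-8.4375) + (-0.9375) + (-8.9375) + (-12.1875) + (-3.4375) = -33.9375
Denominator Σ(y_t−ȳ)² = 57.5000
r_3 = -33.9375 / 57.5000 = -0.590

-0.590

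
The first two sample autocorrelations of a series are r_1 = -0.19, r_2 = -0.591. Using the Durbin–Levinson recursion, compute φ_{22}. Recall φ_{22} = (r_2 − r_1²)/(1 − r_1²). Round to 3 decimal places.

φ_{22} = (r_2 − r_1²) / (1 − r_1²)
r_1² = (-0.19)² = 0.0361
Numerator = -0.591 − 0.0361 = -0.6271; denominator = 1 − 0.0361 = 0.9639
φ_{22} = -0.6271 / 0.9639 = -0.651

-0.651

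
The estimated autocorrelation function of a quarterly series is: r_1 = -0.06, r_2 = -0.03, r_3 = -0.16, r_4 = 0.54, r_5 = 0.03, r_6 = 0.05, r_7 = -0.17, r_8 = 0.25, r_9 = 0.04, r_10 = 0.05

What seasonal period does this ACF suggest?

4

The largest autocorrelation is r_4 = 0.54, with a weaker echo at lag 8 (0.25); the remaining lags stay at or below 0.05.
The dominant spike at lag 4 indicates a seasonal period of 4.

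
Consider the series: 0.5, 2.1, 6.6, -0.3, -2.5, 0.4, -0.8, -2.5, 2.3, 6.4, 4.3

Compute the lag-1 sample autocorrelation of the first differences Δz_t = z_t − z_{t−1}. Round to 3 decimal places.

First differences Δz: 1.6, 4.5, -6.9, -2.2, 2.9, -1.2, -1.7, 4.8, 4.1, -2.1
Mean of differences = 0.3800
Numerator Σ(Δz_t−Δz̄)(Δz_{t+1}−Δz̄) = -15.3584
Denominator Σ(Δz_t−Δz̄)² = 130.8160
r_1(Δz) = -15.3584 / 130.8160 = -0.117

-0.117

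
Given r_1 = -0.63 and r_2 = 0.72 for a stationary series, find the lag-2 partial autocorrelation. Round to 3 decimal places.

0.536

φ_{22} = (r_2 − r_1²) / (1 − r_1²)
r_1² = (-0.63)² = 0.3969
Numerator = 0.72 − 0.3969 = 0.3231; denominator = 1 − 0.3969 = 0.6031
φ_{22} = 0.3231 / 0.6031 = 0.536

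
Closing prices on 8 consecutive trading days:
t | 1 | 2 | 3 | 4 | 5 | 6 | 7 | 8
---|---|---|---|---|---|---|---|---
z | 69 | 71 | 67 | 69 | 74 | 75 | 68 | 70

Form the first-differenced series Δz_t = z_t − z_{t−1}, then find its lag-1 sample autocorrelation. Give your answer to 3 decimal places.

-0.210

First differences Δz: 2, -4, 2, 5, 1, -7, 2
Mean of differences = 0.1429
Numerator Σ(Δz_t−Δz̄)(Δz_{t+1}−Δz̄) = -21.5918
Denominator Σ(Δz_t−Δz̄)² = 102.8571
r_1(Δz) = -21.5918 / 102.8571 = -0.210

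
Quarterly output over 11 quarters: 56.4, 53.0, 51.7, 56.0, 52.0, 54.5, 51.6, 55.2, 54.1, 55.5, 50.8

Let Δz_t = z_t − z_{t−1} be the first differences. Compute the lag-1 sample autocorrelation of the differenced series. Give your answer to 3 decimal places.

First differences Δz: -3.4, -1.3, 4.3, -4.0, 2.5, -2.9, 3.6, -1.1, 1.4, -4.7
Mean of differences = -0.5600
Numerator Σ(Δz_t−Δz̄)(Δz_{t+1}−Δz̄) = -57.0536
Denominator Σ(Δz_t−Δz̄)² = 97.4840
r_1(Δz) = -57.0536 / 97.4840 = -0.585

-0.585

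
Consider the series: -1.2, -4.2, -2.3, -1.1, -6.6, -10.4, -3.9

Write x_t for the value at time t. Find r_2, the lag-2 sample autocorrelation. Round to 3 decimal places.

Mean x̄ = (-1.2 − 4.2 − 2.3 − 1.1 − 6.6 − 10.4 − 3.9)/7 = -4.2429
Deviations from mean: 3.0429, 0.0429, 1.9429, 3.1429, -2.3571, -6.1571, 0.3429
Σ(x_t−x̄)(x_{t+2}−x̄) = (5.9118) + (0.1347) + (-4.5796) + (-19.3510) + (-0.8082) = -18.6922
Denominator Σ(x_t−x̄)² = 66.4971
r_2 = -18.6922 / 66.4971 = -0.281

-0.281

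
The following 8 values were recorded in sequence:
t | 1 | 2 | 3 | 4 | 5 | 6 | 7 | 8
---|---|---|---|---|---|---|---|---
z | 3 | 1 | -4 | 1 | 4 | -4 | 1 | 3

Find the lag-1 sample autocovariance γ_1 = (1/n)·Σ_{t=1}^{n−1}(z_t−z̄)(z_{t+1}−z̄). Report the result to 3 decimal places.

Mean z̄ = (3 + 1 − 4 + 1 + 4 − 4 + 1 + 3)/8 = 0.6250
Σ_{t=1}^{7}(z_t−z̄)(z_{t+1}−z̄) = -17.7656
γ_1 = -17.7656 / 8 = -2.221

-2.221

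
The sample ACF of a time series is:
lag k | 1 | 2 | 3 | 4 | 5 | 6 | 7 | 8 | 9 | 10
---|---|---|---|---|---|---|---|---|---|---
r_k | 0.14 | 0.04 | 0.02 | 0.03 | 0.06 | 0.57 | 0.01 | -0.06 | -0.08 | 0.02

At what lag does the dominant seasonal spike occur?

The largest autocorrelation is r_6 = 0.57; the remaining lags stay at or below 0.14.
The dominant spike at lag 6 indicates a seasonal period of 6.

6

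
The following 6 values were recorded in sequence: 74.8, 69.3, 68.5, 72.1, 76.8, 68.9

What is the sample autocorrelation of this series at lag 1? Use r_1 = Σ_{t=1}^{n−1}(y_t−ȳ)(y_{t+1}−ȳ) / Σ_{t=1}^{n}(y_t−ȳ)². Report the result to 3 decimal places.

-0.223

Mean ȳ = (74.8 + 69.3 + 68.5 + 72.1 + 76.8 + 68.9)/6 = 71.7333
Deviations from mean: 3.0667, -2.4333, -3.2333, 0.3667, 5.0667, -2.8333
Numerator Σ_{t=1}^{5}(y_t−ȳ)(y_{t+1}−ȳ) = -13.2778
Denominator Σ(y_t−ȳ)² = 59.6133
r_1 = -13.2778 / 59.6133 = -0.223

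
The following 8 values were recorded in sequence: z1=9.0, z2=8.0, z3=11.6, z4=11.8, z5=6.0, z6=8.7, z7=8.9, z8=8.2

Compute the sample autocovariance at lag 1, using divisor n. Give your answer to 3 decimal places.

Mean z̄ = (9.0 + 8.0 + 11.6 + 11.8 + 6.0 + 8.7 + 8.9 + 8.2)/8 = 9.0250
Deviations: -0.0250, -1.0250, 2.5750, 2.7750, -3.0250, -0.3250, -0.1250, -0.8250
Σ_{t=1}^{7}(z_t−z̄)(z_{t+1}−z̄) = -2.7356
γ_1 = -2.7356 / 8 = -0.342

-0.342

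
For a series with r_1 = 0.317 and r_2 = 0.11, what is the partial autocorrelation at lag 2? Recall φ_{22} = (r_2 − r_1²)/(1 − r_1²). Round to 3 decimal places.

φ_{22} = (r_2 − r_1²) / (1 − r_1²)
r_1² = (0.317)² = 0.100489
Numerator = 0.11 − 0.1005 = 0.0095; denominator = 1 − 0.1005 = 0.8995
φ_{22} = 0.0095 / 0.8995 = 0.011

0.011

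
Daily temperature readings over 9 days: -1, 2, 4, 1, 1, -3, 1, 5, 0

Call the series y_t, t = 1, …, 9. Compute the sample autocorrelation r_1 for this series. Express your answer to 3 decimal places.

-0.074

Mean ȳ = (-1 + 2 + 4 + 1 + 1 − 3 + 1 + 5 + 0)/9 = 1.1111
Numerator Σ_{t=1}^{8}(y_t−ȳ)(y_{t+1}−ȳ) = -3.4568
Denominator Σ(y_t−ȳ)² = 46.8889
r_1 = -3.4568 / 46.8889 = -0.074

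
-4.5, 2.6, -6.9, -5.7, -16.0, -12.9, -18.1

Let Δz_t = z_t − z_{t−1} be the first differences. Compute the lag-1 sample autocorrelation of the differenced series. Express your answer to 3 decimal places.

-0.707

First differences Δz: 7.1, -9.5, 1.2, -10.3, 3.1, -5.2
Mean of differences = -2.2667
Numerator Σ(Δz_t−Δz̄)(Δz_{t+1}−Δz̄) = -179.5311
Denominator Σ(Δz_t−Δz̄)² = 254.0133
r_1(Δz) = -179.5311 / 254.0133 = -0.707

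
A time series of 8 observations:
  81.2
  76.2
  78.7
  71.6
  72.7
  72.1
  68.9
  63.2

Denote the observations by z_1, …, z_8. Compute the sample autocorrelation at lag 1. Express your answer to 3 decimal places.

Mean z̄ = (81.2 + 76.2 + 78.7 + 71.6 + 72.7 + 72.1 + 68.9 + 63.2)/8 = 73.0750
Deviations from mean: 8.1250, 3.1250, 5.6250, -1.4750, -0.3750, -0.9750, -4.1750, -9.8750
Numerator Σ_{t=1}^{7}(z_t−z̄)(z_{t+1}−z̄) = 80.8894
Denominator Σ(z_t−z̄)² = 225.6350
r_1 = 80.8894 / 225.6350 = 0.358

0.358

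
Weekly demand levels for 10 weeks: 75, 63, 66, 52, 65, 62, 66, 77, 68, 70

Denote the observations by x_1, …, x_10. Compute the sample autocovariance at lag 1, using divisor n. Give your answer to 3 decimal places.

Mean x̄ = (75 + 63 + 66 + 52 + 65 + 62 + 66 + 77 + 68 + 70)/10 = 66.4000
Σ_{t=1}^{9}(x_t−x̄)(x_{t+1}−x̄) = 24.4400
γ_1 = 24.4400 / 10 = 2.444

2.444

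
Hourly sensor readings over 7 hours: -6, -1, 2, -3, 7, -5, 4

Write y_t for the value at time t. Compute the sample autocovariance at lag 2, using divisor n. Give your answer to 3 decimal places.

Mean ȳ = (-6 − 1 + 2 − 3 + 7 − 5 + 4)/7 = -0.2857
Σ_{t=1}^{5}(y_t−ȳ)(y_{t+2}−ȳ) = 49.5510
γ_2 = 49.5510 / 7 = 7.079

7.079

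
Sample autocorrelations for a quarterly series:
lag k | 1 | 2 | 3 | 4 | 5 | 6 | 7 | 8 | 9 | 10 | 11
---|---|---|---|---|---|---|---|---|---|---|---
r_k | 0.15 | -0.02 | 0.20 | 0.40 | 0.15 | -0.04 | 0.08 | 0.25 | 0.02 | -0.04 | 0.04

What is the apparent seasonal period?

4

The largest autocorrelation is r_4 = 0.40, with a weaker echo at lag 8 (0.25); the remaining lags stay at or below 0.20.
The dominant spike at lag 4 indicates a seasonal period of 4.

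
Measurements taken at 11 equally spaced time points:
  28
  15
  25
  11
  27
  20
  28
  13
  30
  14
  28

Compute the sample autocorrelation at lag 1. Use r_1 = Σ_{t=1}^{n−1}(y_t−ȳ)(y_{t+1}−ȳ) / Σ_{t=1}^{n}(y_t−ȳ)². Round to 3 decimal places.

-0.792

Mean ȳ = (28 + 15 + 25 + 11 + 27 + 20 + 28 + 13 + 30 + 14 + 28)/11 = 21.7273
Numerator Σ_{t=1}^{10}(y_t−ȳ)(y_{t+1}−ȳ) = -415.1653
Denominator Σ(y_t−ȳ)² = 524.1818
r_1 = -415.1653 / 524.1818 = -0.792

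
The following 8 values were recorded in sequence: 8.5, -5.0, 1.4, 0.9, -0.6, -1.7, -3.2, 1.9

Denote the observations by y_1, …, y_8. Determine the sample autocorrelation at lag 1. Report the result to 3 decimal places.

Mean ȳ = (8.5 − 5.0 + 1.4 + 0.9 − 0.6 − 1.7 − 3.2 + 1.9)/8 = 0.2750
Σ(y_t−ȳ)(y_{t+1}−ȳ) = (-43.3869) + (-5.9344) + (0.7031) + (-0.5469) + (1.7281) + (6.8631) + (-5.6469) = -46.2206
Denominator Σ(y_t−ȳ)² = 116.5150
r_1 = -46.2206 / 116.5150 = -0.397

-0.397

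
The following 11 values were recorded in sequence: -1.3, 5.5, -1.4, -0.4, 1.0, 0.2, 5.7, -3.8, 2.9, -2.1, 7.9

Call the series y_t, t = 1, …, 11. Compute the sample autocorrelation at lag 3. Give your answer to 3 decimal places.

-0.362

Mean ȳ = (-1.3 + 5.5 − 1.4 − 0.4 + 1.0 + 0.2 + 5.7 − 3.8 + 2.9 − 2.1 + 7.9)/11 = 1.2909
Numerator Σ_{t=1}^{8}(y_t−ȳ)(y_{t+3}−ȳ) = -50.2348
Denominator Σ(y_t−ȳ)² = 138.9291
r_3 = -50.2348 / 138.9291 = -0.362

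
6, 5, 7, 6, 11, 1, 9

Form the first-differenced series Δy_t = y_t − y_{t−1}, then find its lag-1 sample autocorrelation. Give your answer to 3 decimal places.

First differences Δy: -1, 2, -1, 5, -10, 8
Mean of differences = 0.5000
Numerator Σ(Δy_t−Δȳ)(Δy_{t+1}−Δȳ) = -137.2500
Denominator Σ(Δy_t−Δȳ)² = 193.5000
r_1(Δy) = -137.2500 / 193.5000 = -0.709

-0.709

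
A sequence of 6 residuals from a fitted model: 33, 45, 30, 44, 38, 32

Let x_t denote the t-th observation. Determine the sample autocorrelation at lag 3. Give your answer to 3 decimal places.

Mean x̄ = (33 + 45 + 30 + 44 + 38 + 32)/6 = 37.0000
Deviations from mean: -4.0000, 8.0000, -7.0000, 7.0000, 1.0000, -5.0000
Σ(x_t−x̄)(x_{t+3}−x̄) = (-28.0000) + (8.0000) + (35.0000) = 15.0000
Denominator Σ(x_t−x̄)² = 204.0000
r_3 = 15.0000 / 204.0000 = 0.074

0.074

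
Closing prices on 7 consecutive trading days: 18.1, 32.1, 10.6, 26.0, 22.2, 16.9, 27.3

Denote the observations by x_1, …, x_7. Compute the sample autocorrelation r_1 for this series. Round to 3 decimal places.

Mean x̄ = (18.1 + 32.1 + 10.6 + 26.0 + 22.2 + 16.9 + 27.3)/7 = 21.8857
Deviations from mean: -3.7857, 10.2143, -11.2857, 4.1143, 0.3143, -4.9857, 5.4143
Σ(x_t−x̄)(x_{t+1}−x̄) = (-38.6684) + (-115.2755) + (-46.4327) + (1.2931) + (-1.5669) + (-26.9941) = -227.6445
Denominator Σ(x_t−x̄)² = 317.2286
r_1 = -227.6445 / 317.2286 = -0.718

-0.718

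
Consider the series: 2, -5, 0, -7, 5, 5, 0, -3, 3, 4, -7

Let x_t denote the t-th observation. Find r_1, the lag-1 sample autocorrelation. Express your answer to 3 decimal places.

Mean x̄ = (2 − 5 + 0 − 7 + 5 + 5 + 0 − 3 + 3 + 4 − 7)/11 = -0.2727
Numerator Σ_{t=1}^{10}(x_t−x̄)(x_{t+1}−x̄) = -44.5289
Denominator Σ(x_t−x̄)² = 210.1818
r_1 = -44.5289 / 210.1818 = -0.212

-0.212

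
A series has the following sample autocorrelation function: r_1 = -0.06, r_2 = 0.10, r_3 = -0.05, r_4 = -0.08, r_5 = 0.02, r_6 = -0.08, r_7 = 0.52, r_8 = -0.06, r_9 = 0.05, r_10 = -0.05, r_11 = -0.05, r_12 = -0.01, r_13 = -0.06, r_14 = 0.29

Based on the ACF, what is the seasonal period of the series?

7

The largest autocorrelation is r_7 = 0.52, with a weaker echo at lag 14 (0.29); the remaining lags stay at or below 0.10.
The dominant spike at lag 7 indicates a seasonal period of 7.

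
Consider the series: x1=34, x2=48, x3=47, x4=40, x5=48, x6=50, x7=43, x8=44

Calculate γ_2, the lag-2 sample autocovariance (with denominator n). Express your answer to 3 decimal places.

-8.047

Mean x̄ = (34 + 48 + 47 + 40 + 48 + 50 + 43 + 44)/8 = 44.2500
Deviations: -10.2500, 3.7500, 2.7500, -4.2500, 3.7500, 5.7500, -1.2500, -0.2500
Σ_{t=1}^{6}(x_t−x̄)(x_{t+2}−x̄) = -64.3750
γ_2 = -64.3750 / 8 = -8.047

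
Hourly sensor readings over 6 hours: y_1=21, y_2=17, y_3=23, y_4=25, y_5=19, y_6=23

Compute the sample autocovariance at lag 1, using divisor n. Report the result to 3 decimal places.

Mean ȳ = (21 + 17 + 23 + 25 + 19 + 23)/6 = 21.3333
Σ_{t=1}^{5}(y_t−ȳ)(y_{t+1}−ȳ) = -12.1111
γ_1 = -12.1111 / 6 = -2.019

-2.019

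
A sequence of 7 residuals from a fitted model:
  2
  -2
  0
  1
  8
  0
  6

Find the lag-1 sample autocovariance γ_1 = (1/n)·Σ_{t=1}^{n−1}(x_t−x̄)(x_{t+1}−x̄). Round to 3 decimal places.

Mean x̄ = (2 − 2 + 0 + 1 + 8 + 0 + 6)/7 = 2.1429
Deviations: -0.1429, -4.1429, -2.1429, -1.1429, 5.8571, -2.1429, 3.8571
Σ_{t=1}^{6}(x_t−x̄)(x_{t+1}−x̄) = -15.5918
γ_1 = -15.5918 / 7 = -2.227

-2.227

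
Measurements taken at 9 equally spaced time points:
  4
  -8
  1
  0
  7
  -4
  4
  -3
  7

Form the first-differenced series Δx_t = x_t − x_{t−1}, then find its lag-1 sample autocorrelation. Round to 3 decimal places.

First differences Δx: -12, 9, -1, 7, -11, 8, -7, 10
Mean of differences = 0.3750
Numerator Σ(Δx_t−Δx̄)(Δx_{t+1}−Δx̄) = -417.0156
Denominator Σ(Δx_t−Δx̄)² = 607.8750
r_1(Δx) = -417.0156 / 607.8750 = -0.686

-0.686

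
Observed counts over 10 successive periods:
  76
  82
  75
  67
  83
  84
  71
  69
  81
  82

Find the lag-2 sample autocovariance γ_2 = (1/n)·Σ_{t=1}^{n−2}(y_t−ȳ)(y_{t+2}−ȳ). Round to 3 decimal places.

-28.600

Mean ȳ = (76 + 82 + 75 + 67 + 83 + 84 + 71 + 69 + 81 + 82)/10 = 77.0000
Σ_{t=1}^{8}(y_t−ȳ)(y_{t+2}−ȳ) = -286.0000
γ_2 = -286.0000 / 10 = -28.600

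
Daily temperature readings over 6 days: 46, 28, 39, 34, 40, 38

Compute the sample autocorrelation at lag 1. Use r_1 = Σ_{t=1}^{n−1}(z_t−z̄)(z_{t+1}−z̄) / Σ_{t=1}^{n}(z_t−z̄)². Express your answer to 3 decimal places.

-0.587

Mean z̄ = (46 + 28 + 39 + 34 + 40 + 38)/6 = 37.5000
Deviations from mean: 8.5000, -9.5000, 1.5000, -3.5000, 2.5000, 0.5000
Numerator Σ_{t=1}^{5}(z_t−z̄)(z_{t+1}−z̄) = -107.7500
Denominator Σ(z_t−z̄)² = 183.5000
r_1 = -107.7500 / 183.5000 = -0.587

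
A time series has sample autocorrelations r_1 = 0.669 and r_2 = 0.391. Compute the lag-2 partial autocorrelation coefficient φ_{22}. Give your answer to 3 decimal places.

-0.102

φ_{22} = (r_2 − r_1²) / (1 − r_1²)
r_1² = (0.669)² = 0.447561
Numerator = 0.391 − 0.4476 = -0.0566; denominator = 1 − 0.4476 = 0.5524
φ_{22} = -0.0566 / 0.5524 = -0.102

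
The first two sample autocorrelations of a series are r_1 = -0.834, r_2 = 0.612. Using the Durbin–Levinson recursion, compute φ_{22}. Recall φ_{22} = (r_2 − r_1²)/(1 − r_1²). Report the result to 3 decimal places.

-0.274

φ_{22} = (r_2 − r_1²) / (1 − r_1²)
r_1² = (-0.834)² = 0.695556
Numerator = 0.612 − 0.6956 = -0.0836; denominator = 1 − 0.6956 = 0.3044
φ_{22} = -0.0836 / 0.3044 = -0.274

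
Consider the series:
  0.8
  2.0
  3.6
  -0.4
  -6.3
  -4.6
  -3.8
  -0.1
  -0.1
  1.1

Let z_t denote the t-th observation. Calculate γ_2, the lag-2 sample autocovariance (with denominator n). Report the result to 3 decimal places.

-0.435

Mean z̄ = (0.8 + 2.0 + 3.6 − 0.4 − 6.3 − 4.6 − 3.8 − 0.1 − 0.1 + 1.1)/10 = -0.7800
Σ_{t=1}^{8}(z_t−z̄)(z_{t+2}−z̄) = -4.3548
γ_2 = -4.3548 / 10 = -0.435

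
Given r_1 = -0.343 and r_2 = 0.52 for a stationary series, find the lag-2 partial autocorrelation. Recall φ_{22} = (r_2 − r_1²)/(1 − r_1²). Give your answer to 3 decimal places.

0.456

φ_{22} = (r_2 − r_1²) / (1 − r_1²)
r_1² = (-0.343)² = 0.117649
Numerator = 0.52 − 0.1176 = 0.4024; denominator = 1 − 0.1176 = 0.8824
φ_{22} = 0.4024 / 0.8824 = 0.456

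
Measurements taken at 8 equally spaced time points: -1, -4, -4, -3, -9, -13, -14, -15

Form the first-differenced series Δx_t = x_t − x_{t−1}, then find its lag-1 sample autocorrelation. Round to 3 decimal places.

First differences Δx: -3, 0, 1, -6, -4, -1, -1
Mean of differences = -2.0000
Numerator Σ(Δx_t−Δx̄)(Δx_{t+1}−Δx̄) = -1.0000
Denominator Σ(Δx_t−Δx̄)² = 36.0000
r_1(Δx) = -1.0000 / 36.0000 = -0.028

-0.028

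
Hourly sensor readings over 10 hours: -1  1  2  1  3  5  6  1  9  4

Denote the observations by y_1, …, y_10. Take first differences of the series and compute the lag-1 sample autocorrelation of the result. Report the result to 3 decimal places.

-0.671

First differences Δy: 2, 1, -1, 2, 2, 1, -5, 8, -5
Mean of differences = 0.5556
Numerator Σ(Δy_t−Δȳ)(Δy_{t+1}−Δȳ) = -84.7531
Denominator Σ(Δy_t−Δȳ)² = 126.2222
r_1(Δy) = -84.7531 / 126.2222 = -0.671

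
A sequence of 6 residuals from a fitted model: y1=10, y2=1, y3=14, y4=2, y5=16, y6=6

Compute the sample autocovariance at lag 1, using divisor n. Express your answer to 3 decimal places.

Mean ȳ = (10 + 1 + 14 + 2 + 16 + 6)/6 = 8.1667
Deviations: 1.8333, -7.1667, 5.8333, -6.1667, 7.8333, -2.1667
Σ_{t=1}^{5}(y_t−ȳ)(y_{t+1}−ȳ) = -156.1944
γ_1 = -156.1944 / 6 = -26.032

-26.032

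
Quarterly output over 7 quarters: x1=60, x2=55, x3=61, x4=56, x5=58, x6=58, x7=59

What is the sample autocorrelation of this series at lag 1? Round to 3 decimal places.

Mean x̄ = (60 + 55 + 61 + 56 + 58 + 58 + 59)/7 = 58.1429
Deviations from mean: 1.8571, -3.1429, 2.8571, -2.1429, -0.1429, -0.1429, 0.8571
Numerator Σ_{t=1}^{6}(x_t−x̄)(x_{t+1}−x̄) = -20.7347
Denominator Σ(x_t−x̄)² = 26.8571
r_1 = -20.7347 / 26.8571 = -0.772

-0.772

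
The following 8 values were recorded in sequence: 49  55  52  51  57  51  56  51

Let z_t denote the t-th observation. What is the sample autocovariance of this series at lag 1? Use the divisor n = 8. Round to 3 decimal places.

-4.383

Mean z̄ = (49 + 55 + 52 + 51 + 57 + 51 + 56 + 51)/8 = 52.7500
Deviations: -3.7500, 2.2500, -0.7500, -1.7500, 4.2500, -1.7500, 3.2500, -1.7500
Σ_{t=1}^{7}(z_t−z̄)(z_{t+1}−z̄) = -35.0625
γ_1 = -35.0625 / 8 = -4.383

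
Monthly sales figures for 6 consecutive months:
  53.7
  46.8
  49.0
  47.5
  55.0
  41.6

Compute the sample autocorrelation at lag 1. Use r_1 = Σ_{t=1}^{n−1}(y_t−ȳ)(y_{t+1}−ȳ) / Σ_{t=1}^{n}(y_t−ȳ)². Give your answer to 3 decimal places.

-0.530

Mean ȳ = (53.7 + 46.8 + 49.0 + 47.5 + 55.0 + 41.6)/6 = 48.9333
Deviations from mean: 4.7667, -2.1333, 0.0667, -1.4333, 6.0667, -7.3333
Numerator Σ_{t=1}^{5}(y_t−ȳ)(y_{t+1}−ȳ) = -63.5911
Denominator Σ(y_t−ȳ)² = 119.9133
r_1 = -63.5911 / 119.9133 = -0.530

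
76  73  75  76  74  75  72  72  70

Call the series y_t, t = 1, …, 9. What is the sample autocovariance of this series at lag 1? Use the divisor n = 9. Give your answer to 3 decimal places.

0.951

Mean ȳ = (76 + 73 + 75 + 76 + 74 + 75 + 72 + 72 + 70)/9 = 73.6667
Σ_{t=1}^{8}(y_t−ȳ)(y_{t+1}−ȳ) = 8.5556
γ_1 = 8.5556 / 9 = 0.951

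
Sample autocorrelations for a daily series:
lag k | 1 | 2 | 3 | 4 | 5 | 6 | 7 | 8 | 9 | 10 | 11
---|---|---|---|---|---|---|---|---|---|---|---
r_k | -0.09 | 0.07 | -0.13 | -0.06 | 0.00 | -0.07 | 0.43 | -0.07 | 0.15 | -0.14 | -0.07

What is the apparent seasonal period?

The largest autocorrelation is r_7 = 0.43; the remaining lags stay at or below 0.15.
The dominant spike at lag 7 indicates a seasonal period of 7.

7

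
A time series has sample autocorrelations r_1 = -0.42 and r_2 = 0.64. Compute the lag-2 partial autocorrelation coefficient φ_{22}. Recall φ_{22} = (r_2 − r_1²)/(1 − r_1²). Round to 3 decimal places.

0.563

φ_{22} = (r_2 − r_1²) / (1 − r_1²)
r_1² = (-0.42)² = 0.1764
Numerator = 0.64 − 0.1764 = 0.4636; denominator = 1 − 0.1764 = 0.8236
φ_{22} = 0.4636 / 0.8236 = 0.563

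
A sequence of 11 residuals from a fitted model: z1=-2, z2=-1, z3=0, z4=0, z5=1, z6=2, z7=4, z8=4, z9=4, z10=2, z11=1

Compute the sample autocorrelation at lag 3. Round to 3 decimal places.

0.057

Mean z̄ = (-2 − 1 + 0 + 0 + 1 + 2 + 4 + 4 + 4 + 2 + 1)/11 = 1.3636
Numerator Σ_{t=1}^{8}(z_t−z̄)(z_{t+3}−z̄) = 2.4215
Denominator Σ(z_t−z̄)² = 42.5455
r_3 = 2.4215 / 42.5455 = 0.057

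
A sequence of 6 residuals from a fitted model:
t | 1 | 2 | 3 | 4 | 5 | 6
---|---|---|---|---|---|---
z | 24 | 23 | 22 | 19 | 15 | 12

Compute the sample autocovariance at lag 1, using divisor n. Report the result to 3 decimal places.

9.912

Mean z̄ = (24 + 23 + 22 + 19 + 15 + 12)/6 = 19.1667
Deviations: 4.8333, 3.8333, 2.8333, -0.1667, -4.1667, -7.1667
Σ_{t=1}^{5}(z_t−z̄)(z_{t+1}−z̄) = 59.4722
γ_1 = 59.4722 / 6 = 9.912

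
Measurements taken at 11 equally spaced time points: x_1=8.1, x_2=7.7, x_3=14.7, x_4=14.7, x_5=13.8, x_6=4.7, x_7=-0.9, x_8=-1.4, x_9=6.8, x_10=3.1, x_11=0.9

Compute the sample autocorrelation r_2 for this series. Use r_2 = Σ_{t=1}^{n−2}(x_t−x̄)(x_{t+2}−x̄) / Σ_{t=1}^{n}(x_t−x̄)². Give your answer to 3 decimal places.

Mean x̄ = (8.1 + 7.7 + 14.7 + 14.7 + 13.8 + 4.7 − 0.9 − 1.4 + 6.8 + 3.1 + 0.9)/11 = 6.5636
Numerator Σ_{t=1}^{9}(x_t−x̄)(x_{t+2}−x̄) = 50.7728
Denominator Σ(x_t−x̄)² = 355.1455
r_2 = 50.7728 / 355.1455 = 0.143

0.143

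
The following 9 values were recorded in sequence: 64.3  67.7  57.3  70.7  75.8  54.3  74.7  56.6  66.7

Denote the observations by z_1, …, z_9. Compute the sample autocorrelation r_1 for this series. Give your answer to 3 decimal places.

-0.646

Mean z̄ = (64.3 + 67.7 + 57.3 + 70.7 + 75.8 + 54.3 + 74.7 + 56.6 + 66.7)/9 = 65.3444
Numerator Σ_{t=1}^{8}(z_t−z̄)(z_{t+1}−z̄) = -320.9620
Denominator Σ(z_t−z̄)² = 497.1622
r_1 = -320.9620 / 497.1622 = -0.646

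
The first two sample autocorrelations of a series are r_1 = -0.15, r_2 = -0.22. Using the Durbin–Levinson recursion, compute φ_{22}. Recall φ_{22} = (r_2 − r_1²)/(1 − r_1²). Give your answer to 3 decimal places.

φ_{22} = (r_2 − r_1²) / (1 − r_1²)
r_1² = (-0.15)² = 0.0225
Numerator = -0.22 − 0.0225 = -0.2425; denominator = 1 − 0.0225 = 0.9775
φ_{22} = -0.2425 / 0.9775 = -0.248

-0.248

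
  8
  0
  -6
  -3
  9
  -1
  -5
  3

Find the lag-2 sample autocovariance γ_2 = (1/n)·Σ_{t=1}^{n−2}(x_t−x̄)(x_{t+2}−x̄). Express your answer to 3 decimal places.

Mean x̄ = (8 + 0 − 6 − 3 + 9 − 1 − 5 + 3)/8 = 0.6250
Deviations: 7.3750, -0.6250, -6.6250, -3.6250, 8.3750, -1.6250, -5.6250, 2.3750
Σ_{t=1}^{6}(x_t−x̄)(x_{t+2}−x̄) = -147.1563
γ_2 = -147.1563 / 8 = -18.395

-18.395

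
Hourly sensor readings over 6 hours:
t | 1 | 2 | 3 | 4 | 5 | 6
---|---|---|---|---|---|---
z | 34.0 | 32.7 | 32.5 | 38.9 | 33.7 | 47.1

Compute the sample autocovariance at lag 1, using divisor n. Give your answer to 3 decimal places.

-3.573

Mean z̄ = (34.0 + 32.7 + 32.5 + 38.9 + 33.7 + 47.1)/6 = 36.4833
Σ_{t=1}^{5}(z_t−z̄)(z_{t+1}−z̄) = -21.4369
γ_1 = -21.4369 / 6 = -3.573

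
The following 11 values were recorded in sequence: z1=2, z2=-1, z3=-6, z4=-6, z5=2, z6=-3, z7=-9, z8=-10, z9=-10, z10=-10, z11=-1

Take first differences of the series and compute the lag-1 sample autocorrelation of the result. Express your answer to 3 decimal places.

First differences Δz: -3, -5, 0, 8, -5, -6, -1, 0, 0, 9
Mean of differences = -0.3000
Numerator Σ(Δz_t−Δz̄)(Δz_{t+1}−Δz̄) = 8.2100
Denominator Σ(Δz_t−Δz̄)² = 240.1000
r_1(Δz) = 8.2100 / 240.1000 = 0.034

0.034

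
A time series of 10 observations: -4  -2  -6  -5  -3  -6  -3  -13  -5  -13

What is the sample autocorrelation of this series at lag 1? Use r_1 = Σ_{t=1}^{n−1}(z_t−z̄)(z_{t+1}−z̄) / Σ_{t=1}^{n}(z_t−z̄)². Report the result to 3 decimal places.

Mean z̄ = (-4 − 2 − 6 − 5 − 3 − 6 − 3 − 13 − 5 − 13)/10 = -6.0000
Numerator Σ_{t=1}^{9}(z_t−z̄)(z_{t+1}−z̄) = -24.0000
Denominator Σ(z_t−z̄)² = 138.0000
r_1 = -24.0000 / 138.0000 = -0.174

-0.174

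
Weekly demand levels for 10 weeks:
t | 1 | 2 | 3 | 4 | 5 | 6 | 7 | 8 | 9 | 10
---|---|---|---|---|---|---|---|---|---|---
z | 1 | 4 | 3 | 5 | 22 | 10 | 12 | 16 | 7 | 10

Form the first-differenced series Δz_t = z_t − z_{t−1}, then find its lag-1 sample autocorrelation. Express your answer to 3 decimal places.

First differences Δz: 3, -1, 2, 17, -12, 2, 4, -9, 3
Mean of differences = 1.0000
Numerator Σ(Δz_t−Δz̄)(Δz_{t+1}−Δz̄) = -258.0000
Denominator Σ(Δz_t−Δz̄)² = 548.0000
r_1(Δz) = -258.0000 / 548.0000 = -0.471

-0.471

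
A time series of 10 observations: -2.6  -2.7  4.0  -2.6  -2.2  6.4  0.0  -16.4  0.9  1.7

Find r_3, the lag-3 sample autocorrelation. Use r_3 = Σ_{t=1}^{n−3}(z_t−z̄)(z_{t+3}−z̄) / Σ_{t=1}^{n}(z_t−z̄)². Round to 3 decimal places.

0.228

Mean z̄ = (-2.6 − 2.7 + 4.0 − 2.6 − 2.2 + 6.4 + 0.0 − 16.4 + 0.9 + 1.7)/10 = -1.3500
Numerator Σ_{t=1}^{7}(z_t−z̄)(z_{t+3}−z̄) = 76.8325
Denominator Σ(z_t−z̄)² = 337.0450
r_3 = 76.8325 / 337.0450 = 0.228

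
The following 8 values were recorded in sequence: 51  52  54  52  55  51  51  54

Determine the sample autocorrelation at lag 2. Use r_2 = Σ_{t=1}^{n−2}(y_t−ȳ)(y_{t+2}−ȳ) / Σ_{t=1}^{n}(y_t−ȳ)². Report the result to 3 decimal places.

Mean ȳ = (51 + 52 + 54 + 52 + 55 + 51 + 51 + 54)/8 = 52.5000
Numerator Σ_{t=1}^{6}(y_t−ȳ)(y_{t+2}−ȳ) = -3.5000
Denominator Σ(y_t−ȳ)² = 18.0000
r_2 = -3.5000 / 18.0000 = -0.194

-0.194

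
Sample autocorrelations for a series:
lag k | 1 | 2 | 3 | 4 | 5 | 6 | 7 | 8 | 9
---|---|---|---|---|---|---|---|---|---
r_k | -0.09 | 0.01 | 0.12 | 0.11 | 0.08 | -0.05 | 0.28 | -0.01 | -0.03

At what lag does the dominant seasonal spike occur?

The largest autocorrelation is r_7 = 0.28; the remaining lags stay at or below 0.12.
The dominant spike at lag 7 indicates a seasonal period of 7.

7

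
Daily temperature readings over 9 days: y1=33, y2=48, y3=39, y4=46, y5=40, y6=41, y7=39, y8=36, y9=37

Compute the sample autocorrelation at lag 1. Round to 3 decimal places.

-0.305

Mean ȳ = (33 + 48 + 39 + 46 + 40 + 41 + 39 + 36 + 37)/9 = 39.8889
Numerator Σ_{t=1}^{8}(y_t−ȳ)(y_{t+1}−ȳ) = -54.0123
Denominator Σ(y_t−ȳ)² = 176.8889
r_1 = -54.0123 / 176.8889 = -0.305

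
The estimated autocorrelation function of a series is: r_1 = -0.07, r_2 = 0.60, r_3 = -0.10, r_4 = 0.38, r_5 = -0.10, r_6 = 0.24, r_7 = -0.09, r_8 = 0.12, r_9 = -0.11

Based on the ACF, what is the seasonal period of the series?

2

The largest autocorrelation is r_2 = 0.60, with weaker echoes at lags 4 (0.38) and 6 (0.24); the remaining lags stay at or below 0.12.
The dominant spike at lag 2 indicates a seasonal period of 2.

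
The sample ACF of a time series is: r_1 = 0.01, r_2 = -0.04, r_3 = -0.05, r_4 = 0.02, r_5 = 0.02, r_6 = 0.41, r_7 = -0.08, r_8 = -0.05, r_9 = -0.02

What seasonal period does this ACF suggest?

6

The largest autocorrelation is r_6 = 0.41; the remaining lags stay at or below 0.02.
The dominant spike at lag 6 indicates a seasonal period of 6.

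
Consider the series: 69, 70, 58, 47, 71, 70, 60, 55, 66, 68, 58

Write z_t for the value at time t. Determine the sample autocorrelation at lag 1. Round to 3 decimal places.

Mean z̄ = (69 + 70 + 58 + 47 + 71 + 70 + 60 + 55 + 66 + 68 + 58)/11 = 62.9091
Numerator Σ_{t=1}^{10}(z_t−z̄)(z_{t+1}−z̄) = -16.1901
Denominator Σ(z_t−z̄)² = 610.9091
r_1 = -16.1901 / 610.9091 = -0.027

-0.027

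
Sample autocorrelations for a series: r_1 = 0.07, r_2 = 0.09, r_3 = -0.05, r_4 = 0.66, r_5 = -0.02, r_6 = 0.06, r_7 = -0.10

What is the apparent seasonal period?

4

The largest autocorrelation is r_4 = 0.66; the remaining lags stay at or below 0.09.
The dominant spike at lag 4 indicates a seasonal period of 4.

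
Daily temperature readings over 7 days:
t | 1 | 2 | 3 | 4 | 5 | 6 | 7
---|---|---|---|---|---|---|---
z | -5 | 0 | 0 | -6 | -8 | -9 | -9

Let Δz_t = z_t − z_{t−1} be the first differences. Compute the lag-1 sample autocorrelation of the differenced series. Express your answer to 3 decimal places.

First differences Δz: 5, 0, -6, -2, -1, 0
Mean of differences = -0.6667
Numerator Σ(Δz_t−Δz̄)(Δz_{t+1}−Δz̄) = 7.5556
Denominator Σ(Δz_t−Δz̄)² = 63.3333
r_1(Δz) = 7.5556 / 63.3333 = 0.119

0.119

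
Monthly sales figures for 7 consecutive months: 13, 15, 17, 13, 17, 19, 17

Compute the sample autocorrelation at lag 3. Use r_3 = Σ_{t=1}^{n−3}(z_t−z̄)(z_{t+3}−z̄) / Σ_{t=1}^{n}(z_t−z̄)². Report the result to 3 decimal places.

0.243

Mean z̄ = (13 + 15 + 17 + 13 + 17 + 19 + 17)/7 = 15.8571
Deviations from mean: -2.8571, -0.8571, 1.1429, -2.8571, 1.1429, 3.1429, 1.1429
Σ(z_t−z̄)(z_{t+3}−z̄) = (8.1633) + (-0.9796) + (3.5918) + (-3.2653) = 7.5102
Denominator Σ(z_t−z̄)² = 30.8571
r_3 = 7.5102 / 30.8571 = 0.243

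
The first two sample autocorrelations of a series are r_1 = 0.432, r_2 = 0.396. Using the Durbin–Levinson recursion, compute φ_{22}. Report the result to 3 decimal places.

φ_{22} = (r_2 − r_1²) / (1 − r_1²)
r_1² = (0.432)² = 0.186624
Numerator = 0.396 − 0.1866 = 0.2094; denominator = 1 − 0.1866 = 0.8134
φ_{22} = 0.2094 / 0.8134 = 0.257

0.257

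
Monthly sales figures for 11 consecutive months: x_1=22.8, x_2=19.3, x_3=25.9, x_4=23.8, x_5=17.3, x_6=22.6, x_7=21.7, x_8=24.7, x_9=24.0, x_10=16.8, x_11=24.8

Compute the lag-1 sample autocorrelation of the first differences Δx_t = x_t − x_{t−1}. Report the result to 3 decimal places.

First differences Δx: -3.5, 6.6, -2.1, -6.5, 5.3, -0.9, 3.0, -0.7, -7.2, 8.0
Mean of differences = 0.2000
Numerator Σ(Δx_t−Δx̄)(Δx_{t+1}−Δx̄) = -119.4300
Denominator Σ(Δx_t−Δx̄)² = 256.3000
r_1(Δx) = -119.4300 / 256.3000 = -0.466

-0.466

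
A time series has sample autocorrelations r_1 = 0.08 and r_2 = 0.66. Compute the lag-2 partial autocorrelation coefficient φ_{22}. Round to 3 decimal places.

0.658

φ_{22} = (r_2 − r_1²) / (1 − r_1²)
r_1² = (0.08)² = 0.0064
Numerator = 0.66 − 0.0064 = 0.6536; denominator = 1 − 0.0064 = 0.9936
φ_{22} = 0.6536 / 0.9936 = 0.658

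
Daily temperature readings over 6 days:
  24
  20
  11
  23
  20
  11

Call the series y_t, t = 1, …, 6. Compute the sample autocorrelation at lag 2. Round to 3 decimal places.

Mean ȳ = (24 + 20 + 11 + 23 + 20 + 11)/6 = 18.1667
Deviations from mean: 5.8333, 1.8333, -7.1667, 4.8333, 1.8333, -7.1667
Σ(y_t−ȳ)(y_{t+2}−ȳ) = (-41.8056) + (8.8611) + (-13.1389) + (-34.6389) = -80.7222
Denominator Σ(y_t−ȳ)² = 166.8333
r_2 = -80.7222 / 166.8333 = -0.484

-0.484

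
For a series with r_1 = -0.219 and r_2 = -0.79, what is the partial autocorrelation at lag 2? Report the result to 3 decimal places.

φ_{22} = (r_2 − r_1²) / (1 − r_1²)
r_1² = (-0.219)² = 0.047961
Numerator = -0.79 − 0.0480 = -0.8380; denominator = 1 − 0.0480 = 0.9520
φ_{22} = -0.8380 / 0.9520 = -0.880

-0.880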